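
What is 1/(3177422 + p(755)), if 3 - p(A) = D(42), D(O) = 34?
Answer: 1/3177391 ≈ 3.1472e-7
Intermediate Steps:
p(A) = -31 (p(A) = 3 - 1*34 = 3 - 34 = -31)
1/(3177422 + p(755)) = 1/(3177422 - 31) = 1/3177391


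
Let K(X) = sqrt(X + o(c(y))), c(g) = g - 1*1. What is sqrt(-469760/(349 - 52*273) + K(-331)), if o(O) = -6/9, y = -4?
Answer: sqrt(58542900480 + 575218227*I*sqrt(2985))/41541 ≈ 6.0179 + 1.5131*I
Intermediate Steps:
c(g) = -1 + g (c(g) = g - 1 = -1 + g)
o(O) = -2/3 (o(O) = -6*1/9 = -2/3)
K(X) = sqrt(-2/3 + X) (K(X) = sqrt(X - 2/3) = sqrt(-2/3 + X))
sqrt(-469760/(349 - 52*273) + K(-331)) = sqrt(-469760/(349 - 52*273) + sqrt(-6 + 9*(-331))/3) = sqrt(-469760/(349 - 14196) + sqrt(-6 - 2979)/3) = sqrt(-469760/(-13847) + sqrt(-2985)/3) = sqrt(-469760*(-1/13847) + (I*sqrt(2985))/3) = sqrt(469760/13847 + I*sqrt(2985)/3)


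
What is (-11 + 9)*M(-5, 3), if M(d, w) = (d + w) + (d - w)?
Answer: 20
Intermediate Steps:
M(d, w) = 2*d
(-11 + 9)*M(-5, 3) = (-11 + 9)*(2*(-5)) = -2*(-10) = 20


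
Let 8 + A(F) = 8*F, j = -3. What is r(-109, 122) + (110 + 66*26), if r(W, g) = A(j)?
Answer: 1794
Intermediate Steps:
A(F) = -8 + 8*F
r(W, g) = -32 (r(W, g) = -8 + 8*(-3) = -8 - 24 = -32)
r(-109, 122) + (110 + 66*26) = -32 + (110 + 66*26) = -32 + (110 + 1716) = -32 + 1826 = 1794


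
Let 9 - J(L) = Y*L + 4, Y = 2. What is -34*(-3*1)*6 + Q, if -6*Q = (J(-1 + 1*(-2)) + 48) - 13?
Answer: 1813/3 ≈ 604.33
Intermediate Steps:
J(L) = 5 - 2*L (J(L) = 9 - (2*L + 4) = 9 - (4 + 2*L) = 9 + (-4 - 2*L) = 5 - 2*L)
Q = -23/3 (Q = -(((5 - 2*(-1 + 1*(-2))) + 48) - 13)/6 = -(((5 - 2*(-1 - 2)) + 48) - 13)/6 = -(((5 - 2*(-3)) + 48) - 13)/6 = -(((5 + 6) + 48) - 13)/6 = -((11 + 48) - 13)/6 = -(59 - 13)/6 = -⅙*46 = -23/3 ≈ -7.6667)
-34*(-3*1)*6 + Q = -34*(-3*1)*6 - 23/3 = -(-102)*6 - 23/3 = -34*(-18) - 23/3 = 612 - 23/3 = 1813/3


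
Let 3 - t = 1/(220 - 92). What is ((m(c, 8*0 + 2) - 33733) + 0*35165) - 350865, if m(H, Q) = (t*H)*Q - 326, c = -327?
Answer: -24760377/64 ≈ -3.8688e+5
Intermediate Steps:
t = 383/128 (t = 3 - 1/(220 - 92) = 3 - 1/128 = 383/128 ≈ 2.9922)
m(H, Q) = -326 + 383*H*Q/128 (m(H, Q) = (383*H/128)*Q - 326 = 383*H*Q/128 - 326 = -326 + 383*H*Q/128)
((m(c, 8*0 + 2) - 33733) + 0*35165) - 350865 = (((-326 + (383/128)*(-327)*(8*0 + 2)) - 33733) + 0*35165) - 350865 = (((-326 + (383/128)*(-327)*(0 + 2)) - 33733) + 0) - 350865 = (((-326 + (383/128)*(-327)*2) - 33733) + 0) - 350865 = (((-326 - 125241/64) - 33733) + 0) - 350865 = ((-146105/64 - 33733) + 0) - 350865 = (-2305017/64 + 0) - 350865 = -2305017/64 - 350865 = -24760377/64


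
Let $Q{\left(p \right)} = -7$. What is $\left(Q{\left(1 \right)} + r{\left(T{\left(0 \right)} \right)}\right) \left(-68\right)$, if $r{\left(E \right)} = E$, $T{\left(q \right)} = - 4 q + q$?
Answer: $476$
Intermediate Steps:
$T{\left(q \right)} = - 3 q$
$\left(Q{\left(1 \right)} + r{\left(T{\left(0 \right)} \right)}\right) \left(-68\right) = \left(-7 - 0\right) \left(-68\right) = \left(-7 + 0\right) \left(-68\right) = \left(-7\right) \left(-68\right) = 476$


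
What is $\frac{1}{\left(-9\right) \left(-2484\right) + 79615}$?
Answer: $\frac{1}{101971} \approx 9.8067 \cdot 10^{-6}$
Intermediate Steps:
$\frac{1}{\left(-9\right) \left(-2484\right) + 79615} = \frac{1}{22356 + 79615} = \frac{1}{101971}$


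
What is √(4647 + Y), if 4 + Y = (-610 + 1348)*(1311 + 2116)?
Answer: √2533769 ≈ 1591.8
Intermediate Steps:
Y = 2529122 (Y = -4 + (-610 + 1348)*(1311 + 2116) = -4 + 738*3427 = -4 + 2529126 = 2529122)
√(4647 + Y) = √(4647 + 2529122) = √2533769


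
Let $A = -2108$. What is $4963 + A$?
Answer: $2855$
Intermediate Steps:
$4963 + A = 4963 - 2108 = 2855$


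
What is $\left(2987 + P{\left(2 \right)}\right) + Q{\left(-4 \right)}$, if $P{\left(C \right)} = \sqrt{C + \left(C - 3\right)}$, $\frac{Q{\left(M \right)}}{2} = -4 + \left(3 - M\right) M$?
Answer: $2924$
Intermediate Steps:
$Q{\left(M \right)} = -8 + 2 M \left(3 - M\right)$ ($Q{\left(M \right)} = 2 \left(-4 + \left(3 - M\right) M\right) = 2 \left(-4 + M \left(3 - M\right)\right) = -8 + 2 M \left(3 - M\right)$)
$P{\left(C \right)} = \sqrt{-3 + 2 C}$ ($P{\left(C \right)} = \sqrt{C + \left(C - 3\right)} = \sqrt{C + \left(-3 + C\right)} = \sqrt{-3 + 2 C}$)
$\left(2987 + P{\left(2 \right)}\right) + Q{\left(-4 \right)} = \left(2987 + \sqrt{-3 + 2 \cdot 2}\right) - \left(32 + 32\right) = \left(2987 + \sqrt{-3 + 4}\right) - 64 = \left(2987 + \sqrt{1}\right) - 64 = \left(2987 + 1\right) - 64 = 2988 - 64 = 2924$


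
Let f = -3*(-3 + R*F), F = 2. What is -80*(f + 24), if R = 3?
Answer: -1200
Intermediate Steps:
f = -9 (f = -3*(-3 + 3*2) = -3*(-3 + 6) = -3*3 = -9)
-80*(f + 24) = -80*(-9 + 24) = -80*15 = -1200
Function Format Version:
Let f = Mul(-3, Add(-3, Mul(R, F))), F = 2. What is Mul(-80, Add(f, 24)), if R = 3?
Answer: -1200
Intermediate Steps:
f = -9 (f = Mul(-3, Add(-3, Mul(3, 2))) = Mul(-3, Add(-3, 6)) = Mul(-3, 3) = -9)
Mul(-80, Add(f, 24)) = Mul(-80, Add(-9, 24)) = Mul(-80, 15) = -1200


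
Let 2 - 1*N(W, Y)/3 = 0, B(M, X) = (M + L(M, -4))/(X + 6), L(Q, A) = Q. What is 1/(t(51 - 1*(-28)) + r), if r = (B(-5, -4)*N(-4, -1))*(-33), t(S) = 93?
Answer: 1/1083 ≈ 0.00092336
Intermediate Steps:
B(M, X) = 2*M/(6 + X) (B(M, X) = (M + M)/(X + 6) = (2*M)/(6 + X) = 2*M/(6 + X))
N(W, Y) = 6 (N(W, Y) = 6 - 3*0 = 6 + 0 = 6)
r = 990 (r = ((2*(-5)/(6 - 4))*6)*(-33) = ((2*(-5)/2)*6)*(-33) = ((2*(-5)*(½))*6)*(-33) = -5*6*(-33) = -30*(-33) = 990)
1/(t(51 - 1*(-28)) + r) = 1/(93 + 990) = 1/1083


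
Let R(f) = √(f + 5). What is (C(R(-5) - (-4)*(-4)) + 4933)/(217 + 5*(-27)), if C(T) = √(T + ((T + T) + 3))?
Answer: 4933/82 + 3*I*√5/82 ≈ 60.159 + 0.081807*I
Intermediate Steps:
R(f) = √(5 + f)
C(T) = √(3 + 3*T) (C(T) = √(T + (2*T + 3)) = √(T + (3 + 2*T)) = √(3 + 3*T))
(C(R(-5) - (-4)*(-4)) + 4933)/(217 + 5*(-27)) = (√(3 + 3*(√(5 - 5) - (-4)*(-4))) + 4933)/(217 + 5*(-27)) = (√(3 + 3*(√0 - 1*16)) + 4933)/(217 - 135) = (√(3 + 3*(0 - 16)) + 4933)/82 = (√(3 + 3*(-16)) + 4933)*(1/82) = (√(3 - 48) + 4933)*(1/82) = (√(-45) + 4933)*(1/82) = (3*I*√5 + 4933)*(1/82) = (4933 + 3*I*√5)*(1/82) = 4933/82 + 3*I*√5/82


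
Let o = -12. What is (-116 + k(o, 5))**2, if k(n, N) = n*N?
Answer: 30976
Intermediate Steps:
k(n, N) = N*n
(-116 + k(o, 5))**2 = (-116 + 5*(-12))**2 = (-116 - 60)**2 = (-176)**2 = 30976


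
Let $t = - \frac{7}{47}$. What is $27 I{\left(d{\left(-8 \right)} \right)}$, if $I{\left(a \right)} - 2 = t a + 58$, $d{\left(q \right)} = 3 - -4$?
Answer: $\frac{74817}{47} \approx 1591.9$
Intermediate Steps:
$t = - \frac{7}{47}$ ($t = \left(-7\right) \frac{1}{47} = - \frac{7}{47} \approx -0.14894$)
$d{\left(q \right)} = 7$ ($d{\left(q \right)} = 3 + 4 = 7$)
$I{\left(a \right)} = 60 - \frac{7 a}{47}$ ($I{\left(a \right)} = 2 - \left(-58 + \frac{7 a}{47}\right) = 60 - \frac{7 a}{47}$)
$27 I{\left(d{\left(-8 \right)} \right)} = 27 \left(60 - \frac{49}{47}\right) = 27 \cdot \frac{2771}{47} = \frac{74817}{47}$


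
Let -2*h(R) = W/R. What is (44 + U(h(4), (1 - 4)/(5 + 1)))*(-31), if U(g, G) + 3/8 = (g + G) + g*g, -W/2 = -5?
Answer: -21545/16 ≈ -1346.6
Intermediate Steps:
W = 10 (W = -2*(-5) = 10)
h(R) = -5/R
U(g, G) = -3/8 + G + g + g² (U(g, G) = -3/8 + ((g + G) + g*g) = -3/8 + ((G + g) + g²) = -3/8 + (G + g + g²) = -3/8 + G + g + g²)
(44 + U(h(4), (1 - 4)/(5 + 1)))*(-31) = (44 + (-3/8 + (1 - 4)/(5 + 1) - 5/4 + (-5/4)²))*(-31) = (44 + (-3/8 - 3/6 - 5*¼ + (-5*¼)²))*(-31) = (44 + (-3/8 - 3*⅙ - 5/4 + (-5/4)²))*(-31) = (44 + (-3/8 - ½ - 5/4 + 25/16))*(-31) = (44 - 9/16)*(-31) = (695/16)*(-31) = -21545/16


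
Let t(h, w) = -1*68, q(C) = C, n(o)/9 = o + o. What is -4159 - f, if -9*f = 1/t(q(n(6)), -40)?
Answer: -2545309/612 ≈ -4159.0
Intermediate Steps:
n(o) = 18*o (n(o) = 9*(o + o) = 9*(2*o) = 18*o)
t(h, w) = -68
f = 1/612 (f = -1/9/(-68) = -1/9*(-1/68) = 1/612 ≈ 0.0016340)
-4159 - f = -4159 - 1*1/612 = -4159 - 1/612 = -2545309/612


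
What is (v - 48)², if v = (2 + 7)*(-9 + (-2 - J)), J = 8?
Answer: 47961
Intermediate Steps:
v = -171 (v = (2 + 7)*(-9 + (-2 - 1*8)) = 9*(-9 + (-2 - 8)) = 9*(-9 - 10) = 9*(-19) = -171)
(v - 48)² = (-171 - 48)² = (-219)² = 47961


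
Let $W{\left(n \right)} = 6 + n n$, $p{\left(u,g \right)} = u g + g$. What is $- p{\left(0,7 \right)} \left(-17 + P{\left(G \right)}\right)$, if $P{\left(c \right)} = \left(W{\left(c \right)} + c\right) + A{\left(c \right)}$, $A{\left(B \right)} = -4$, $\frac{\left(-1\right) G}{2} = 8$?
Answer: $-1575$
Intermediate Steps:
$G = -16$ ($G = \left(-2\right) 8 = -16$)
$p{\left(u,g \right)} = g + g u$ ($p{\left(u,g \right)} = g u + g = g + g u$)
$W{\left(n \right)} = 6 + n^{2}$
$P{\left(c \right)} = 2 + c + c^{2}$ ($P{\left(c \right)} = \left(\left(6 + c^{2}\right) + c\right) - 4 = \left(6 + c + c^{2}\right) - 4 = 2 + c + c^{2}$)
$- p{\left(0,7 \right)} \left(-17 + P{\left(G \right)}\right) = - 7 \left(1 + 0\right) \left(-17 + \left(2 - 16 + \left(-16\right)^{2}\right)\right) = - 7 \cdot 1 \left(-17 + \left(2 - 16 + 256\right)\right) = - 7 \left(-17 + 242\right) = - 7 \cdot 225 = \left(-1\right) 1575 = -1575$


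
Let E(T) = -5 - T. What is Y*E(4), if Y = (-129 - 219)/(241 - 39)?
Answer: 1566/101 ≈ 15.505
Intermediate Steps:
Y = -174/101 (Y = -348/202 = -348*1/202 = -174/101 ≈ -1.7228)
Y*E(4) = -174*(-5 - 1*4)/101 = -174*(-5 - 4)/101 = -174/101*(-9) = 1566/101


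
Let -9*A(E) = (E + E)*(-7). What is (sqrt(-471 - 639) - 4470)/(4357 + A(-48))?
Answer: -13410/12847 + 3*I*sqrt(1110)/12847 ≈ -1.0438 + 0.00778*I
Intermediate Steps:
A(E) = 14*E/9 (A(E) = -(E + E)*(-7)/9 = -2*E*(-7)/9 = -(-14)*E/9 = 14*E/9)
(sqrt(-471 - 639) - 4470)/(4357 + A(-48)) = (sqrt(-471 - 639) - 4470)/(4357 + (14/9)*(-48)) = (sqrt(-1110) - 4470)/(4357 - 224/3) = (I*sqrt(1110) - 4470)/(12847/3) = (-4470 + I*sqrt(1110))*(3/12847) = -13410/12847 + 3*I*sqrt(1110)/12847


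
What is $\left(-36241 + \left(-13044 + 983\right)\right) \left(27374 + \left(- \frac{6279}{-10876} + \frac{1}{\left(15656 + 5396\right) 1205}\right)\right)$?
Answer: $- \frac{22800383945468153782}{17243666885} \approx -1.3222 \cdot 10^{9}$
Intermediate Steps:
$\left(-36241 + \left(-13044 + 983\right)\right) \left(27374 + \left(- \frac{6279}{-10876} + \frac{1}{\left(15656 + 5396\right) 1205}\right)\right) = \left(-36241 - 12061\right) \left(27374 + \left(\left(-6279\right) \left(- \frac{1}{10876}\right) + \frac{1}{21052} \cdot \frac{1}{1205}\right)\right) = - 48302 \left(27374 + \left(\frac{6279}{10876} + \frac{1}{21052} \cdot \frac{1}{1205}\right)\right) = - 48302 \left(27374 + \left(\frac{6279}{10876} + \frac{1}{25367660}\right)\right) = - 48302 \left(27374 + \frac{9955221751}{17243666885}\right) = \left(-48302\right) \frac{472038092531741}{17243666885} = - \frac{22800383945468153782}{17243666885}$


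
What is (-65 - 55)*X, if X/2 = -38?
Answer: 9120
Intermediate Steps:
X = -76 (X = 2*(-38) = -76)
(-65 - 55)*X = (-65 - 55)*(-76) = -120*(-76) = 9120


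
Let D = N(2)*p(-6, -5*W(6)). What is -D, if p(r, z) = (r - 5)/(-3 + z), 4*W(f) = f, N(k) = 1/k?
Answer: -11/21 ≈ -0.52381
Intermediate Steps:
W(f) = f/4
p(r, z) = (-5 + r)/(-3 + z)
D = 11/21 (D = ((-5 - 6)/(-3 - 5*6/4))/2 = (-11/(-3 - 5*3/2))/2 = (-11/(-3 - 15/2))/2 = (-11/(-21/2))/2 = (-2/21*(-11))/2 = (1/2)*(22/21) = 11/21 ≈ 0.52381)
-D = -1*11/21 = -11/21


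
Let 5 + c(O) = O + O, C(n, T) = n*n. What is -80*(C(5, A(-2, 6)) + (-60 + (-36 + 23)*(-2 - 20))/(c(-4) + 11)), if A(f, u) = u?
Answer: 7040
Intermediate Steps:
C(n, T) = n²
c(O) = -5 + 2*O (c(O) = -5 + (O + O) = -5 + 2*O)
-80*(C(5, A(-2, 6)) + (-60 + (-36 + 23)*(-2 - 20))/(c(-4) + 11)) = -80*(5² + (-60 + (-36 + 23)*(-2 - 20))/((-5 + 2*(-4)) + 11)) = -80*(25 + (-60 - 13*(-22))/((-5 - 8) + 11)) = -80*(25 + (-60 + 286)/(-13 + 11)) = -80*(25 + 226/(-2)) = -80*(25 + 226*(-½)) = -80*(25 - 113) = -80*(-88) = 7040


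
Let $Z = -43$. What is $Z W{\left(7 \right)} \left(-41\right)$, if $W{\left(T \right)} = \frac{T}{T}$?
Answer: $1763$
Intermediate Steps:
$W{\left(T \right)} = 1$
$Z W{\left(7 \right)} \left(-41\right) = \left(-43\right) 1 \left(-41\right) = \left(-43\right) \left(-41\right) = 1763$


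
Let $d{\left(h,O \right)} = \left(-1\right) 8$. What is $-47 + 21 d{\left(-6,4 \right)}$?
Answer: $-215$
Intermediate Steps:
$d{\left(h,O \right)} = -8$
$-47 + 21 d{\left(-6,4 \right)} = -47 + 21 \left(-8\right) = -47 - 168 = -215$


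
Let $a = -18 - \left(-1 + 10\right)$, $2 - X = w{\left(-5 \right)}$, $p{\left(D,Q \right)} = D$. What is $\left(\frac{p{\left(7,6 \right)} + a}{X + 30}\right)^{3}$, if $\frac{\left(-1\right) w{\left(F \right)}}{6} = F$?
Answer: $-1000$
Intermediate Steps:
$w{\left(F \right)} = - 6 F$
$X = -28$ ($X = 2 - \left(-6\right) \left(-5\right) = 2 - 30 = -28$)
$a = -27$ ($a = -18 - 9 = -27$)
$\left(\frac{p{\left(7,6 \right)} + a}{X + 30}\right)^{3} = \left(\frac{7 - 27}{-28 + 30}\right)^{3} = \left(- \frac{20}{2}\right)^{3} = \left(\left(-20\right) \frac{1}{2}\right)^{3} = \left(-10\right)^{3} = -1000$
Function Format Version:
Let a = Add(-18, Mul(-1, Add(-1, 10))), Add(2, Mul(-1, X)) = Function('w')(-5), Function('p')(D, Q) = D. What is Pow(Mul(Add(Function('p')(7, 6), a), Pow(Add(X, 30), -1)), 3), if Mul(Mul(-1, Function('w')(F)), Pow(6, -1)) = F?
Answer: -1000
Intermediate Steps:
Function('w')(F) = Mul(-6, F)
X = -28 (X = Add(2, Mul(-1, Mul(-6, -5))) = Add(2, Mul(-1, 30)) = Add(2, -30) = -28)
a = -27 (a = Add(-18, Mul(-1, 9)) = Add(-18, -9) = -27)
Pow(Mul(Add(Function('p')(7, 6), a), Pow(Add(X, 30), -1)), 3) = Pow(Mul(Add(7, -27), Pow(Add(-28, 30), -1)), 3) = Pow(Mul(-20, Pow(2, -1)), 3) = Pow(Mul(-20, Rational(1, 2)), 3) = Pow(-10, 3) = -1000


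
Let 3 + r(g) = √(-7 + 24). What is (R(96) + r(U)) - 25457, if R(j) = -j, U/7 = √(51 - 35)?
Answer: -25556 + √17 ≈ -25552.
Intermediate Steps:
U = 28 (U = 7*√(51 - 35) = 7*√16 = 7*4 = 28)
r(g) = -3 + √17 (r(g) = -3 + √(-7 + 24) = -3 + √17)
(R(96) + r(U)) - 25457 = (-1*96 + (-3 + √17)) - 25457 = (-96 + (-3 + √17)) - 25457 = (-99 + √17) - 25457 = -25556 + √17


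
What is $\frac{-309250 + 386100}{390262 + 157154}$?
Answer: $\frac{38425}{273708} \approx 0.14039$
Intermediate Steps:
$\frac{-309250 + 386100}{390262 + 157154} = \frac{76850}{547416} = 76850 \cdot \frac{1}{547416} = \frac{38425}{273708}$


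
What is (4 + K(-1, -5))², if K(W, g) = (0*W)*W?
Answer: 16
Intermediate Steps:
K(W, g) = 0 (K(W, g) = 0*W = 0)
(4 + K(-1, -5))² = (4 + 0)² = 4² = 16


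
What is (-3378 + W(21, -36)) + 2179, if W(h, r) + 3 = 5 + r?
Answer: -1233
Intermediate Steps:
W(h, r) = 2 + r (W(h, r) = -3 + (5 + r) = 2 + r)
(-3378 + W(21, -36)) + 2179 = (-3378 + (2 - 36)) + 2179 = (-3378 - 34) + 2179 = -3412 + 2179 = -1233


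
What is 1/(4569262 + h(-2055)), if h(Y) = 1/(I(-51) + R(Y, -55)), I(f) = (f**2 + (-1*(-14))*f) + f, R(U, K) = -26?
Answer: 1810/8270364221 ≈ 2.1885e-7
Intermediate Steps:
I(f) = f**2 + 15*f (I(f) = (f**2 + 14*f) + f = f**2 + 15*f)
h(Y) = 1/1810 (h(Y) = 1/(-51*(15 - 51) - 26) = 1/(-51*(-36) - 26) = 1/(1836 - 26) = 1/1810)
1/(4569262 + h(-2055)) = 1/(4569262 + 1/1810) = 1/(8270364221/1810) = 1810/8270364221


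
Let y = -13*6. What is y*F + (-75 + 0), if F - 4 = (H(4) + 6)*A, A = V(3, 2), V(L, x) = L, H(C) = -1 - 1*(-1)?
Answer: -1791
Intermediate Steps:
H(C) = 0 (H(C) = -1 + 1 = 0)
A = 3
y = -78
F = 22 (F = 4 + (0 + 6)*3 = 4 + 6*3 = 4 + 18 = 22)
y*F + (-75 + 0) = -78*22 + (-75 + 0) = -1716 - 75 = -1791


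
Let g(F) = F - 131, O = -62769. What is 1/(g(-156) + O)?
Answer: -1/63056 ≈ -1.5859e-5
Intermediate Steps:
g(F) = -131 + F
1/(g(-156) + O) = 1/((-131 - 156) - 62769) = 1/(-287 - 62769) = 1/(-63056) = -1/63056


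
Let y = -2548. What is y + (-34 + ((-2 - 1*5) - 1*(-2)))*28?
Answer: -3640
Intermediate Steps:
y + (-34 + ((-2 - 1*5) - 1*(-2)))*28 = -2548 + (-34 + ((-2 - 1*5) - 1*(-2)))*28 = -2548 + (-34 + ((-2 - 5) + 2))*28 = -2548 + (-34 + (-7 + 2))*28 = -2548 + (-34 - 5)*28 = -2548 - 39*28 = -2548 - 1092 = -3640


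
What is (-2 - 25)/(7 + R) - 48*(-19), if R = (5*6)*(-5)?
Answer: 130443/143 ≈ 912.19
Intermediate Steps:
R = -150 (R = 30*(-5) = -150)
(-2 - 25)/(7 + R) - 48*(-19) = (-2 - 25)/(7 - 150) - 48*(-19) = -27/(-143) + 912 = -27*(-1/143) + 912 = 27/143 + 912 = 130443/143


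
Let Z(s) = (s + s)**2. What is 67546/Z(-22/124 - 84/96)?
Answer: 1038587296/68121 ≈ 15246.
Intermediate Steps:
Z(s) = 4*s**2 (Z(s) = (2*s)**2 = 4*s**2)
67546/Z(-22/124 - 84/96) = 67546/((4*(-22/124 - 84/96)**2)) = 67546/((4*(-22*1/124 - 84*1/96)**2)) = 67546/((4*(-11/62 - 7/8)**2)) = 67546/((4*(-261/248)**2)) = 67546/((4*(68121/61504))) = 67546/(68121/15376) = 67546*(15376/68121) = 1038587296/68121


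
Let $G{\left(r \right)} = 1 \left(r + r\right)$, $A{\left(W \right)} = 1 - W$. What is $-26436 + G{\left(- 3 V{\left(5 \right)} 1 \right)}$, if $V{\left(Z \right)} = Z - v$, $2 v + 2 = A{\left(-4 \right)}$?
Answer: $-26457$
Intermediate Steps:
$v = \frac{3}{2}$ ($v = -1 + \frac{1 - -4}{2} = -1 + \frac{1 + 4}{2} = -1 + \frac{1}{2} \cdot 5 = -1 + \frac{5}{2} = \frac{3}{2} \approx 1.5$)
$V{\left(Z \right)} = - \frac{3}{2} + Z$ ($V{\left(Z \right)} = Z - \frac{3}{2} = - \frac{3}{2} + Z$)
$G{\left(r \right)} = 2 r$ ($G{\left(r \right)} = 1 \cdot 2 r = 2 r$)
$-26436 + G{\left(- 3 V{\left(5 \right)} 1 \right)} = -26436 + 2 - 3 \left(- \frac{3}{2} + 5\right) 1 = -26436 + 2 \left(-3\right) \frac{7}{2} \cdot 1 = -26436 + 2 \left(\left(- \frac{21}{2}\right) 1\right) = -26436 + 2 \left(- \frac{21}{2}\right) = -26436 - 21 = -26457$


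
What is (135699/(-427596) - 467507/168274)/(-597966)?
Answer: 12374374261/2390312255108648 ≈ 5.1769e-6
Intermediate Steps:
(135699/(-427596) - 467507/168274)/(-597966) = (135699*(-1/427596) - 467507*1/168274)*(-1/597966) = (-45233/142532 - 467507/168274)*(-1/597966) = -37123122783/11992214884*(-1/597966) = 12374374261/2390312255108648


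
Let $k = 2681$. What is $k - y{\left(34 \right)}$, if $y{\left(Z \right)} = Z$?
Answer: $2647$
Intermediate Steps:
$k - y{\left(34 \right)} = 2681 - 34 = 2647$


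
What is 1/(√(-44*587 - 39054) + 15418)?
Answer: 7709/118889803 - I*√64882/237779606 ≈ 6.4842e-5 - 1.0712e-6*I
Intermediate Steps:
1/(√(-44*587 - 39054) + 15418) = 1/(√(-25828 - 39054) + 15418) = 1/(√(-64882) + 15418) = 1/(I*√64882 + 15418) = 1/(15418 + I*√64882)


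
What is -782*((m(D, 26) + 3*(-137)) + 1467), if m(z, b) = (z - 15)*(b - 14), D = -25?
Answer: -450432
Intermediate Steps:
m(z, b) = (-15 + z)*(-14 + b)
-782*((m(D, 26) + 3*(-137)) + 1467) = -782*(((210 - 15*26 - 14*(-25) + 26*(-25)) + 3*(-137)) + 1467) = -782*(((210 - 390 + 350 - 650) - 411) + 1467) = -782*((-480 - 411) + 1467) = -782*(-891 + 1467) = -782*576 = -450432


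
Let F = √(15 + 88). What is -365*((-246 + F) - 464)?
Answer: 259150 - 365*√103 ≈ 2.5545e+5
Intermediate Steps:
F = √103 ≈ 10.149
-365*((-246 + F) - 464) = -365*((-246 + √103) - 464) = -365*(-710 + √103) = 259150 - 365*√103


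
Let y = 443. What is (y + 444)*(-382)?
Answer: -338834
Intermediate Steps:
(y + 444)*(-382) = (443 + 444)*(-382) = 887*(-382) = -338834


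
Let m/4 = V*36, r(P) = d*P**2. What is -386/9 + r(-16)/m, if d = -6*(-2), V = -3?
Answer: -50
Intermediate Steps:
d = 12
r(P) = 12*P**2
m = -432 (m = 4*(-3*36) = 4*(-108) = -432)
-386/9 + r(-16)/m = -386/9 + (12*(-16)**2)/(-432) = -386*1/9 + (12*256)*(-1/432) = -386/9 + 3072*(-1/432) = -386/9 - 64/9 = -50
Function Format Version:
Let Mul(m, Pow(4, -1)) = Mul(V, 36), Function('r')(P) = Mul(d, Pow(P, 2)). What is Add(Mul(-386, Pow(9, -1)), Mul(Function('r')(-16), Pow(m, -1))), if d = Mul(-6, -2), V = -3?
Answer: -50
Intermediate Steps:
d = 12
Function('r')(P) = Mul(12, Pow(P, 2))
m = -432 (m = Mul(4, Mul(-3, 36)) = Mul(4, -108) = -432)
Add(Mul(-386, Pow(9, -1)), Mul(Function('r')(-16), Pow(m, -1))) = Add(Mul(-386, Pow(9, -1)), Mul(Mul(12, Pow(-16, 2)), Pow(-432, -1))) = Add(Mul(-386, Rational(1, 9)), Mul(Mul(12, 256), Rational(-1, 432))) = Add(Rational(-386, 9), Mul(3072, Rational(-1, 432))) = Add(Rational(-386, 9), Rational(-64, 9)) = -50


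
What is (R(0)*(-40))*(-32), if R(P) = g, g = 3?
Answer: 3840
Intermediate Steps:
R(P) = 3
(R(0)*(-40))*(-32) = (3*(-40))*(-32) = -120*(-32) = 3840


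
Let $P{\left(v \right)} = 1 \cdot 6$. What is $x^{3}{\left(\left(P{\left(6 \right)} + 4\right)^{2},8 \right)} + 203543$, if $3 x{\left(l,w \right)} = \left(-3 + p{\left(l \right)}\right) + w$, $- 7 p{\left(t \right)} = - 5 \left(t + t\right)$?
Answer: $\frac{110878874}{343} \approx 3.2326 \cdot 10^{5}$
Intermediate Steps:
$P{\left(v \right)} = 6$
$p{\left(t \right)} = \frac{10 t}{7}$ ($p{\left(t \right)} = - \frac{\left(-5\right) \left(t + t\right)}{7} = - \frac{\left(-5\right) 2 t}{7} = - \frac{\left(-10\right) t}{7} = \frac{10 t}{7}$)
$x{\left(l,w \right)} = -1 + \frac{w}{3} + \frac{10 l}{21}$ ($x{\left(l,w \right)} = \frac{\left(-3 + \frac{10 l}{7}\right) + w}{3} = \frac{-3 + w + \frac{10 l}{7}}{3} = -1 + \frac{w}{3} + \frac{10 l}{21}$)
$x^{3}{\left(\left(P{\left(6 \right)} + 4\right)^{2},8 \right)} + 203543 = \left(-1 + \frac{1}{3} \cdot 8 + \frac{10 \left(6 + 4\right)^{2}}{21}\right)^{3} + 203543 = \left(-1 + \frac{8}{3} + \frac{10 \cdot 10^{2}}{21}\right)^{3} + 203543 = \left(-1 + \frac{8}{3} + \frac{10}{21} \cdot 100\right)^{3} + 203543 = \left(-1 + \frac{8}{3} + \frac{1000}{21}\right)^{3} + 203543 = \left(\frac{345}{7}\right)^{3} + 203543 = \frac{41063625}{343} + 203543 = \frac{110878874}{343}$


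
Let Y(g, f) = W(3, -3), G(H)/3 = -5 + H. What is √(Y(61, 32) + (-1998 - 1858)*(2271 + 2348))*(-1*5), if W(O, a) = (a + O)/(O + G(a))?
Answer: -20*I*√1113179 ≈ -21101.0*I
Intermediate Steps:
G(H) = -15 + 3*H (G(H) = 3*(-5 + H) = -15 + 3*H)
W(O, a) = (O + a)/(-15 + O + 3*a) (W(O, a) = (a + O)/(O + (-15 + 3*a)) = (O + a)/(-15 + O + 3*a))
Y(g, f) = 0 (Y(g, f) = (3 - 3)/(-15 + 3 + 3*(-3)) = 0/(-15 + 3 - 9) = 0/(-21) = -1/21*0 = 0)
√(Y(61, 32) + (-1998 - 1858)*(2271 + 2348))*(-1*5) = √(0 + (-1998 - 1858)*(2271 + 2348))*(-1*5) = √(0 - 3856*4619)*(-5) = √(0 - 17810864)*(-5) = √(-17810864)*(-5) = (4*I*√1113179)*(-5) = -20*I*√1113179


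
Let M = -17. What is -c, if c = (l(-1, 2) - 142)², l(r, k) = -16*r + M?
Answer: -20449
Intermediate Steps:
l(r, k) = -17 - 16*r (l(r, k) = -16*r - 17 = -17 - 16*r)
c = 20449 (c = ((-17 - 16*(-1)) - 142)² = ((-17 + 16) - 142)² = (-1 - 142)² = (-143)² = 20449)
-c = -1*20449 = -20449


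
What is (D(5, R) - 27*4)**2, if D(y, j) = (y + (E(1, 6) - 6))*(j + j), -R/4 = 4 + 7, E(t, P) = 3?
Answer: 80656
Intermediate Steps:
R = -44 (R = -4*(4 + 7) = -4*11 = -44)
D(y, j) = 2*j*(-3 + y) (D(y, j) = (y + (3 - 6))*(j + j) = (y - 3)*(2*j) = (-3 + y)*(2*j) = 2*j*(-3 + y))
(D(5, R) - 27*4)**2 = (2*(-44)*(-3 + 5) - 27*4)**2 = (2*(-44)*2 - 108)**2 = (-176 - 108)**2 = (-284)**2 = 80656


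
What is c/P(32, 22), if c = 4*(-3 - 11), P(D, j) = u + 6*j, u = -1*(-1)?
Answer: -8/19 ≈ -0.42105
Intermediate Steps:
u = 1
P(D, j) = 1 + 6*j
c = -56 (c = 4*(-14) = -56)
c/P(32, 22) = -56/(1 + 6*22) = -56/(1 + 132) = -56/133 = -56*1/133 = -8/19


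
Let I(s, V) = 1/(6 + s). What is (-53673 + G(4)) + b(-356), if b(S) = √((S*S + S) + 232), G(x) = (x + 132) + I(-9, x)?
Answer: -160612/3 + 6*√3517 ≈ -53182.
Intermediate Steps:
G(x) = 395/3 + x (G(x) = (x + 132) + 1/(6 - 9) = (132 + x) + 1/(-3) = (132 + x) - ⅓ = 395/3 + x)
b(S) = √(232 + S + S²) (b(S) = √((S² + S) + 232) = √((S + S²) + 232) = √(232 + S + S²))
(-53673 + G(4)) + b(-356) = (-53673 + (395/3 + 4)) + √(232 - 356 + (-356)²) = (-53673 + 407/3) + √(232 - 356 + 126736) = -160612/3 + √126612 = -160612/3 + 6*√3517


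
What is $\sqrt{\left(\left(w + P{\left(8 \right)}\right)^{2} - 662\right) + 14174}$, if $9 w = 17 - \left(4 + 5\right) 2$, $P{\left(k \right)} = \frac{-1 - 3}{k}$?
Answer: $\frac{\sqrt{4378009}}{18} \approx 116.24$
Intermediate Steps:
$P{\left(k \right)} = - \frac{4}{k}$
$w = - \frac{1}{9}$ ($w = \frac{17 - \left(4 + 5\right) 2}{9} = \frac{17 - 9 \cdot 2}{9} = \frac{17 - 18}{9} = \frac{1}{9} \left(-1\right) = - \frac{1}{9} \approx -0.11111$)
$\sqrt{\left(\left(w + P{\left(8 \right)}\right)^{2} - 662\right) + 14174} = \sqrt{\left(\left(- \frac{1}{9} - \frac{4}{8}\right)^{2} - 662\right) + 14174} = \sqrt{\left(\left(- \frac{1}{9} - \frac{1}{2}\right)^{2} - 662\right) + 14174} = \sqrt{\left(\left(- \frac{11}{18}\right)^{2} - 662\right) + 14174} = \sqrt{\left(\frac{121}{324} - 662\right) + 14174} = \sqrt{- \frac{214367}{324} + 14174} = \sqrt{\frac{4378009}{324}} = \frac{\sqrt{4378009}}{18}$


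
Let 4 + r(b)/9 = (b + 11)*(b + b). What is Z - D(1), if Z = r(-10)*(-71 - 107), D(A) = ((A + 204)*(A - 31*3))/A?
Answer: 57308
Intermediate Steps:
r(b) = -36 + 18*b*(11 + b) (r(b) = -36 + 9*((b + 11)*(b + b)) = -36 + 9*((11 + b)*(2*b)) = -36 + 9*(2*b*(11 + b)) = -36 + 18*b*(11 + b))
D(A) = (-93 + A)*(204 + A)/A (D(A) = ((204 + A)*(A - 93))/A = ((204 + A)*(-93 + A))/A = ((-93 + A)*(204 + A))/A = (-93 + A)*(204 + A)/A)
Z = 38448 (Z = (-36 + 18*(-10)² + 198*(-10))*(-71 - 107) = (-36 + 18*100 - 1980)*(-178) = (-36 + 1800 - 1980)*(-178) = -216*(-178) = 38448)
Z - D(1) = 38448 - (111 + 1 - 18972/1) = 38448 - (111 + 1 - 18972*1) = 38448 - (111 + 1 - 18972) = 38448 - 1*(-18860) = 38448 + 18860 = 57308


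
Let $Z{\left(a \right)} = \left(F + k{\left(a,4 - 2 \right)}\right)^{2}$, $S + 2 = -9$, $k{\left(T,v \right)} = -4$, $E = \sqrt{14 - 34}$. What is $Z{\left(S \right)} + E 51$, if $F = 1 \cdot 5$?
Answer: $1 + 102 i \sqrt{5} \approx 1.0 + 228.08 i$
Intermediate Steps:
$E = 2 i \sqrt{5}$ ($E = \sqrt{-20} = 2 i \sqrt{5} \approx 4.4721 i$)
$S = -11$ ($S = -2 - 9 = -11$)
$F = 5$
$Z{\left(a \right)} = 1$ ($Z{\left(a \right)} = \left(5 - 4\right)^{2} = 1^{2} = 1$)
$Z{\left(S \right)} + E 51 = 1 + 2 i \sqrt{5} \cdot 51 = 1 + 102 i \sqrt{5}$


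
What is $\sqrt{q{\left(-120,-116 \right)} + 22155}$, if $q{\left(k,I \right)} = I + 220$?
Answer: $\sqrt{22259} \approx 149.19$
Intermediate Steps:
$q{\left(k,I \right)} = 220 + I$
$\sqrt{q{\left(-120,-116 \right)} + 22155} = \sqrt{\left(220 - 116\right) + 22155} = \sqrt{104 + 22155} = \sqrt{22259}$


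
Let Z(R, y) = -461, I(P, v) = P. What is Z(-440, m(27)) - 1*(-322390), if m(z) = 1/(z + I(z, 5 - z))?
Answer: 321929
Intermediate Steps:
m(z) = 1/(2*z) (m(z) = 1/(z + z) = 1/(2*z))
Z(-440, m(27)) - 1*(-322390) = -461 - 1*(-322390) = -461 + 322390 = 321929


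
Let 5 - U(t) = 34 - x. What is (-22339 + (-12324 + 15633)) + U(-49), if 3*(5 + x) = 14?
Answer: -57178/3 ≈ -19059.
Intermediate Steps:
x = -⅓ (x = -5 + (⅓)*14 = -5 + 14/3 = -⅓ ≈ -0.33333)
U(t) = -88/3 (U(t) = 5 - (34 - 1*(-⅓)) = 5 - (34 + ⅓) = 5 - 1*103/3 = 5 - 103/3 = -88/3)
(-22339 + (-12324 + 15633)) + U(-49) = (-22339 + (-12324 + 15633)) - 88/3 = (-22339 + 3309) - 88/3 = -19030 - 88/3 = -57178/3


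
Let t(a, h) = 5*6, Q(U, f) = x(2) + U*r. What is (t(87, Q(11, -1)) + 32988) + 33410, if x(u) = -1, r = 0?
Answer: 66428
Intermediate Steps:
Q(U, f) = -1 (Q(U, f) = -1 + U*0 = -1 + 0 = -1)
t(a, h) = 30
(t(87, Q(11, -1)) + 32988) + 33410 = (30 + 32988) + 33410 = 33018 + 33410 = 66428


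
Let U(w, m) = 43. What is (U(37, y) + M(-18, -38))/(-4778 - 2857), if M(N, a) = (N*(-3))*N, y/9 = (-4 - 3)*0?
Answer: 929/7635 ≈ 0.12168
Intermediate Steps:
y = 0 (y = 9*((-4 - 3)*0) = 9*(-7*0) = 9*0 = 0)
M(N, a) = -3*N² (M(N, a) = (-3*N)*N = -3*N²)
(U(37, y) + M(-18, -38))/(-4778 - 2857) = (43 - 3*(-18)²)/(-4778 - 2857) = (43 - 3*324)/(-7635) = (43 - 972)*(-1/7635) = -929*(-1/7635) = 929/7635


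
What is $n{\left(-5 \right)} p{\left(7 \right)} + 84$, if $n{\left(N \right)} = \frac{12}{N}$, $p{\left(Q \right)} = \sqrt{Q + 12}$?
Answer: $84 - \frac{12 \sqrt{19}}{5} \approx 73.539$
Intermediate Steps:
$p{\left(Q \right)} = \sqrt{12 + Q}$
$n{\left(-5 \right)} p{\left(7 \right)} + 84 = \frac{12}{-5} \sqrt{12 + 7} + 84 = 12 \left(- \frac{1}{5}\right) \sqrt{19} + 84 = - \frac{12 \sqrt{19}}{5} + 84 = 84 - \frac{12 \sqrt{19}}{5}$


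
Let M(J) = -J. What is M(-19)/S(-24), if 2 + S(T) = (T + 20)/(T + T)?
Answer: -228/23 ≈ -9.9130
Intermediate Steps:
S(T) = -2 + (20 + T)/(2*T) (S(T) = -2 + (T + 20)/(T + T) = -2 + (20 + T)/((2*T)) = -2 + (20 + T)*(1/(2*T)) = -2 + (20 + T)/(2*T))
M(-19)/S(-24) = (-1*(-19))/(-3/2 + 10/(-24)) = 19/(-3/2 + 10*(-1/24)) = 19/(-3/2 - 5/12) = 19/(-23/12) = 19*(-12/23) = -228/23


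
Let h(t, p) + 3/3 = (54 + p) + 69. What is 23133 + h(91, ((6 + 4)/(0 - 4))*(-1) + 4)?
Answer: 46523/2 ≈ 23262.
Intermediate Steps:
h(t, p) = 122 + p (h(t, p) = -1 + ((54 + p) + 69) = -1 + (123 + p) = 122 + p)
23133 + h(91, ((6 + 4)/(0 - 4))*(-1) + 4) = 23133 + (122 + (((6 + 4)/(0 - 4))*(-1) + 4)) = 23133 + (122 + ((10/(-4))*(-1) + 4)) = 23133 + (122 + ((10*(-¼))*(-1) + 4)) = 23133 + (122 + (-5/2*(-1) + 4)) = 23133 + (122 + (5/2 + 4)) = 23133 + (122 + 13/2) = 23133 + 257/2 = 46523/2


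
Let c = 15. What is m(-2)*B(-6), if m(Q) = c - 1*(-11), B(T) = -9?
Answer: -234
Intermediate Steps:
m(Q) = 26 (m(Q) = 15 - 1*(-11) = 15 + 11 = 26)
m(-2)*B(-6) = 26*(-9) = -234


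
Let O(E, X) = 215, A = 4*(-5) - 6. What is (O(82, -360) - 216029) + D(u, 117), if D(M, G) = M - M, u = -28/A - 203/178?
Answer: -215814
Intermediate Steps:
A = -26 (A = -20 - 6 = -26)
u = -147/2314 (u = -28/(-26) - 203/178 = -28*(-1/26) - 203*1/178 = 14/13 - 203/178 = -147/2314 ≈ -0.063526)
D(M, G) = 0
(O(82, -360) - 216029) + D(u, 117) = (215 - 216029) + 0 = -215814 + 0 = -215814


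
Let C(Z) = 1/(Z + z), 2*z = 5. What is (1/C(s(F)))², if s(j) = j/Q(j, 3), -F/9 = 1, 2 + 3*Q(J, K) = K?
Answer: 2401/4 ≈ 600.25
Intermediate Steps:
z = 5/2 (z = (½)*5 = 5/2 ≈ 2.5000)
Q(J, K) = -⅔ + K/3
F = -9 (F = -9*1 = -9)
s(j) = 3*j (s(j) = j/(-⅔ + (⅓)*3) = j/(-⅔ + 1) = j/(⅓) = j*3 = 3*j)
C(Z) = 1/(5/2 + Z) (C(Z) = 1/(Z + 5/2) = 1/(5/2 + Z))
(1/C(s(F)))² = (1/(2/(5 + 2*(3*(-9)))))² = (1/(2/(5 + 2*(-27))))² = (1/(2/(5 - 54)))² = (1/(2/(-49)))² = (1/(2*(-1/49)))² = (1/(-2/49))² = (-49/2)² = 2401/4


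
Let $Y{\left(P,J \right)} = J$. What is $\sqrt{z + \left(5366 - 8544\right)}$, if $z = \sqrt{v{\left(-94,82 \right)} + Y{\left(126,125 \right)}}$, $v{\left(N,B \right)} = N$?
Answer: $\sqrt{-3178 + \sqrt{31}} \approx 56.324 i$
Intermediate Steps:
$z = \sqrt{31}$ ($z = \sqrt{-94 + 125} = \sqrt{31} \approx 5.5678$)
$\sqrt{z + \left(5366 - 8544\right)} = \sqrt{\sqrt{31} + \left(5366 - 8544\right)} = \sqrt{\sqrt{31} - 3178} = \sqrt{-3178 + \sqrt{31}}$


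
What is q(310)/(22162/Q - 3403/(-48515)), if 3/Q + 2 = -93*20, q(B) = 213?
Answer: -31001085/2002002708451 ≈ -1.5485e-5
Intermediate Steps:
Q = -3/1862 (Q = 3/(-2 - 93*20) = 3/(-2 - 1860) = 3/(-1862) = 3*(-1/1862) = -3/1862 ≈ -0.0016112)
q(310)/(22162/Q - 3403/(-48515)) = 213/(22162/(-3/1862) - 3403/(-48515)) = 213/(22162*(-1862/3) - 3403*(-1/48515)) = 213/(-41265644/3 + 3403/48515) = 213/(-2002002708451/145545) = 213*(-145545/2002002708451) = -31001085/2002002708451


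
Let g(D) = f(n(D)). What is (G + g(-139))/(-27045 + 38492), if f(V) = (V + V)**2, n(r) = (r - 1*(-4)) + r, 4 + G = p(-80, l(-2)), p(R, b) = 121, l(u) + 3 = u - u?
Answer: 300421/11447 ≈ 26.245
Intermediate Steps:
l(u) = -3 (l(u) = -3 + (u - u) = -3 + 0 = -3)
G = 117 (G = -4 + 121 = 117)
n(r) = 4 + 2*r (n(r) = (r + 4) + r = (4 + r) + r = 4 + 2*r)
f(V) = 4*V**2 (f(V) = (2*V)**2 = 4*V**2)
g(D) = 4*(4 + 2*D)**2
(G + g(-139))/(-27045 + 38492) = (117 + 16*(2 - 139)**2)/(-27045 + 38492) = (117 + 16*(-137)**2)/11447 = (117 + 16*18769)*(1/11447) = (117 + 300304)*(1/11447) = 300421*(1/11447) = 300421/11447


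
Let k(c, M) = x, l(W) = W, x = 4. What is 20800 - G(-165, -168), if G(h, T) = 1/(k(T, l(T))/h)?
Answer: 83365/4 ≈ 20841.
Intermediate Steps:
k(c, M) = 4
G(h, T) = h/4 (G(h, T) = 1/(4/h) = h/4)
20800 - G(-165, -168) = 20800 - (-165)/4 = 20800 - 1*(-165/4) = 20800 + 165/4 = 83365/4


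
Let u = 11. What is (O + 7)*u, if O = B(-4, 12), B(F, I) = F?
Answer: 33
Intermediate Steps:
O = -4
(O + 7)*u = (-4 + 7)*11 = 3*11 = 33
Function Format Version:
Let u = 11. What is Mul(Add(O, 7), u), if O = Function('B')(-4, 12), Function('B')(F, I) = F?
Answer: 33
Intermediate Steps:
O = -4
Mul(Add(O, 7), u) = Mul(Add(-4, 7), 11) = Mul(3, 11) = 33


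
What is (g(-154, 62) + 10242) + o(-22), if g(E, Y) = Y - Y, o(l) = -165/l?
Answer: 20499/2 ≈ 10250.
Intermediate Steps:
g(E, Y) = 0
(g(-154, 62) + 10242) + o(-22) = (0 + 10242) - 165/(-22) = 10242 - 165*(-1/22) = 10242 + 15/2 = 20499/2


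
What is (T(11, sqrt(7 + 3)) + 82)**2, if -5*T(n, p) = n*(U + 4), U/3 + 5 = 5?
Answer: 133956/25 ≈ 5358.2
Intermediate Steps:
U = 0 (U = -15 + 3*5 = -15 + 15 = 0)
T(n, p) = -4*n/5 (T(n, p) = -n*(0 + 4)/5 = -n*4/5 = -4*n/5)
(T(11, sqrt(7 + 3)) + 82)**2 = (-4/5*11 + 82)**2 = (-44/5 + 82)**2 = (366/5)**2 = 133956/25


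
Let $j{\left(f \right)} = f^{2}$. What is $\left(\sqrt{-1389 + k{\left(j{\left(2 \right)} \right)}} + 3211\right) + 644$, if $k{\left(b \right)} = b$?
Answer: $3855 + i \sqrt{1385} \approx 3855.0 + 37.216 i$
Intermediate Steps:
$\left(\sqrt{-1389 + k{\left(j{\left(2 \right)} \right)}} + 3211\right) + 644 = \left(\sqrt{-1389 + 2^{2}} + 3211\right) + 644 = \left(\sqrt{-1389 + 4} + 3211\right) + 644 = \left(\sqrt{-1385} + 3211\right) + 644 = \left(i \sqrt{1385} + 3211\right) + 644 = \left(3211 + i \sqrt{1385}\right) + 644 = 3855 + i \sqrt{1385}$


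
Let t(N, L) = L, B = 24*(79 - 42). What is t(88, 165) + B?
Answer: 1053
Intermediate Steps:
B = 888 (B = 24*37 = 888)
t(88, 165) + B = 165 + 888 = 1053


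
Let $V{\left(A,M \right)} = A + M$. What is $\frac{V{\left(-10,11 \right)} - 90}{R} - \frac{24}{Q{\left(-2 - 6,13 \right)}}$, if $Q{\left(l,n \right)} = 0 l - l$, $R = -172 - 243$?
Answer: $- \frac{1156}{415} \approx -2.7855$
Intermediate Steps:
$R = -415$ ($R = -172 - 243 = -415$)
$Q{\left(l,n \right)} = - l$ ($Q{\left(l,n \right)} = 0 - l = - l$)
$\frac{V{\left(-10,11 \right)} - 90}{R} - \frac{24}{Q{\left(-2 - 6,13 \right)}} = \frac{\left(-10 + 11\right) - 90}{-415} - \frac{24}{\left(-1\right) \left(-2 - 6\right)} = \left(1 - 90\right) \left(- \frac{1}{415}\right) - \frac{24}{\left(-1\right) \left(-8\right)} = \left(-89\right) \left(- \frac{1}{415}\right) - \frac{24}{8} = \frac{89}{415} - 3 = - \frac{1156}{415}$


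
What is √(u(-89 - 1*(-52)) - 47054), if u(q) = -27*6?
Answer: 4*I*√2951 ≈ 217.29*I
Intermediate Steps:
u(q) = -162
√(u(-89 - 1*(-52)) - 47054) = √(-162 - 47054) = √(-47216) = 4*I*√2951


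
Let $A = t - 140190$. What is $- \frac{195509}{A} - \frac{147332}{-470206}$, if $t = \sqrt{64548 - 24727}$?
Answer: $\frac{7891570999829944}{4620525404781737} + \frac{195509 \sqrt{39821}}{19653196279} \approx 1.7099$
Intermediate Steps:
$t = \sqrt{39821} \approx 199.55$
$A = -140190 + \sqrt{39821}$ ($A = \sqrt{39821} - 140190 = -140190 + \sqrt{39821} \approx -1.3999 \cdot 10^{5}$)
$- \frac{195509}{A} - \frac{147332}{-470206} = - \frac{195509}{-140190 + \sqrt{39821}} - \frac{147332}{-470206} = - \frac{195509}{-140190 + \sqrt{39821}} - - \frac{73666}{235103} = - \frac{195509}{-140190 + \sqrt{39821}} + \frac{73666}{235103} = \frac{73666}{235103} - \frac{195509}{-140190 + \sqrt{39821}}$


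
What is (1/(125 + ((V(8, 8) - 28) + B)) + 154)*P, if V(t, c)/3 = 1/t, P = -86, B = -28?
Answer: -7351108/555 ≈ -13245.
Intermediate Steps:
V(t, c) = 3/t
(1/(125 + ((V(8, 8) - 28) + B)) + 154)*P = (1/(125 + ((3/8 - 28) - 28)) + 154)*(-86) = (1/(125 + (-221/8 - 28)) + 154)*(-86) = (1/(125 - 445/8) + 154)*(-86) = (1/(555/8) + 154)*(-86) = (8/555 + 154)*(-86) = (85478/555)*(-86) = -7351108/555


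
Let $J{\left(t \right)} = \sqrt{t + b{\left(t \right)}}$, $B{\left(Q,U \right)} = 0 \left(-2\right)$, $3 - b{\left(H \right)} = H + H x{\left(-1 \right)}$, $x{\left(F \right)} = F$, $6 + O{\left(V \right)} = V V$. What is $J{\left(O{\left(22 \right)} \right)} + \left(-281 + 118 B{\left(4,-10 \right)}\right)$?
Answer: $-281 + \sqrt{481} \approx -259.07$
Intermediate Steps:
$O{\left(V \right)} = -6 + V^{2}$ ($O{\left(V \right)} = -6 + V V = -6 + V^{2}$)
$b{\left(H \right)} = 3$ ($b{\left(H \right)} = 3 - \left(H + H \left(-1\right)\right) = 3 - \left(H - H\right) = 3 - 0 = 3 + 0 = 3$)
$B{\left(Q,U \right)} = 0$
$J{\left(t \right)} = \sqrt{3 + t}$ ($J{\left(t \right)} = \sqrt{t + 3} = \sqrt{3 + t}$)
$J{\left(O{\left(22 \right)} \right)} + \left(-281 + 118 B{\left(4,-10 \right)}\right) = \sqrt{3 - \left(6 - 22^{2}\right)} + \left(-281 + 118 \cdot 0\right) = \sqrt{3 + \left(-6 + 484\right)} + \left(-281 + 0\right) = \sqrt{3 + 478} - 281 = \sqrt{481} - 281 = -281 + \sqrt{481}$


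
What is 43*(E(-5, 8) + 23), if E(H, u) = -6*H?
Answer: 2279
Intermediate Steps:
43*(E(-5, 8) + 23) = 43*(-6*(-5) + 23) = 43*(30 + 23) = 43*53 = 2279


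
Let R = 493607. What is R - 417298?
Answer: 76309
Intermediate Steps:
R - 417298 = 493607 - 417298 = 76309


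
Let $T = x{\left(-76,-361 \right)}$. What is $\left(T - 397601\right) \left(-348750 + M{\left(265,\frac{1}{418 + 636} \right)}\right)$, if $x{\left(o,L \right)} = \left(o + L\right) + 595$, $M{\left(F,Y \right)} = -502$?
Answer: $138807762636$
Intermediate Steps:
$x{\left(o,L \right)} = 595 + L + o$ ($x{\left(o,L \right)} = \left(L + o\right) + 595 = 595 + L + o$)
$T = 158$ ($T = 595 - 361 - 76 = 158$)
$\left(T - 397601\right) \left(-348750 + M{\left(265,\frac{1}{418 + 636} \right)}\right) = \left(158 - 397601\right) \left(-348750 - 502\right) = \left(-397443\right) \left(-349252\right) = 138807762636$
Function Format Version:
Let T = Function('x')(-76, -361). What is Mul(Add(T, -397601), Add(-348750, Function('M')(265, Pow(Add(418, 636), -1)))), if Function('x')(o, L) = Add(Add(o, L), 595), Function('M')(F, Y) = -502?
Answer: 138807762636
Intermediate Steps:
Function('x')(o, L) = Add(595, L, o) (Function('x')(o, L) = Add(Add(L, o), 595) = Add(595, L, o))
T = 158 (T = Add(595, -361, -76) = 158)
Mul(Add(T, -397601), Add(-348750, Function('M')(265, Pow(Add(418, 636), -1)))) = Mul(Add(158, -397601), Add(-348750, -502)) = Mul(-397443, -349252) = 138807762636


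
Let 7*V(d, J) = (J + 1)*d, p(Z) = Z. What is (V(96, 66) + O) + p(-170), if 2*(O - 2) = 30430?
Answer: 111761/7 ≈ 15966.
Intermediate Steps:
O = 15217 (O = 2 + (½)*30430 = 2 + 15215 = 15217)
V(d, J) = d*(1 + J)/7 (V(d, J) = ((J + 1)*d)/7 = ((1 + J)*d)/7 = (d*(1 + J))/7 = d*(1 + J)/7)
(V(96, 66) + O) + p(-170) = ((⅐)*96*(1 + 66) + 15217) - 170 = ((⅐)*96*67 + 15217) - 170 = (6432/7 + 15217) - 170 = 112951/7 - 170 = 111761/7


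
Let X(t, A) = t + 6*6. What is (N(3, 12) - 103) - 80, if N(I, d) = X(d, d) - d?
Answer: -147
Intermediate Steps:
X(t, A) = 36 + t (X(t, A) = t + 36 = 36 + t)
N(I, d) = 36 (N(I, d) = (36 + d) - d = 36)
(N(3, 12) - 103) - 80 = (36 - 103) - 80 = -67 - 80 = -147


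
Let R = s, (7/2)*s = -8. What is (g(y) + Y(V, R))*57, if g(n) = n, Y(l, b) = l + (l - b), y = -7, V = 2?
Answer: -285/7 ≈ -40.714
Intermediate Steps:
s = -16/7 (s = (2/7)*(-8) = -16/7 ≈ -2.2857)
R = -16/7 ≈ -2.2857
Y(l, b) = -b + 2*l
(g(y) + Y(V, R))*57 = (-7 + (-1*(-16/7) + 2*2))*57 = (-7 + (16/7 + 4))*57 = (-7 + 44/7)*57 = -5/7*57 = -285/7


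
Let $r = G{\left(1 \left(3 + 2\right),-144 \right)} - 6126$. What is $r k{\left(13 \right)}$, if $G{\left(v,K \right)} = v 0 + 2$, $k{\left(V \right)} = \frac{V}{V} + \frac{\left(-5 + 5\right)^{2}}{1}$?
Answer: $-6124$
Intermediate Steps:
$k{\left(V \right)} = 1$ ($k{\left(V \right)} = 1 + 0^{2} \cdot 1 = 1 + 0 \cdot 1 = 1 + 0 = 1$)
$G{\left(v,K \right)} = 2$ ($G{\left(v,K \right)} = 0 + 2 = 2$)
$r = -6124$ ($r = 2 - 6126 = -6124$)
$r k{\left(13 \right)} = \left(-6124\right) 1 = -6124$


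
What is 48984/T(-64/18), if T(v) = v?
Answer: -55107/4 ≈ -13777.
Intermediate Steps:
48984/T(-64/18) = 48984/((-64/18)) = 48984/((-64*1/18)) = 48984/(-32/9) = 48984*(-9/32) = -55107/4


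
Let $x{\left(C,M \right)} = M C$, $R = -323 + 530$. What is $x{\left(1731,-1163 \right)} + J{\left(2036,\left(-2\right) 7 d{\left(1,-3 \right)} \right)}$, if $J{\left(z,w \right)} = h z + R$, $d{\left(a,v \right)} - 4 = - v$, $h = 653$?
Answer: $-683438$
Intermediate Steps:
$d{\left(a,v \right)} = 4 - v$
$R = 207$
$x{\left(C,M \right)} = C M$
$J{\left(z,w \right)} = 207 + 653 z$ ($J{\left(z,w \right)} = 653 z + 207 = 207 + 653 z$)
$x{\left(1731,-1163 \right)} + J{\left(2036,\left(-2\right) 7 d{\left(1,-3 \right)} \right)} = 1731 \left(-1163\right) + \left(207 + 653 \cdot 2036\right) = -2013153 + \left(207 + 1329508\right) = -2013153 + 1329715 = -683438$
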